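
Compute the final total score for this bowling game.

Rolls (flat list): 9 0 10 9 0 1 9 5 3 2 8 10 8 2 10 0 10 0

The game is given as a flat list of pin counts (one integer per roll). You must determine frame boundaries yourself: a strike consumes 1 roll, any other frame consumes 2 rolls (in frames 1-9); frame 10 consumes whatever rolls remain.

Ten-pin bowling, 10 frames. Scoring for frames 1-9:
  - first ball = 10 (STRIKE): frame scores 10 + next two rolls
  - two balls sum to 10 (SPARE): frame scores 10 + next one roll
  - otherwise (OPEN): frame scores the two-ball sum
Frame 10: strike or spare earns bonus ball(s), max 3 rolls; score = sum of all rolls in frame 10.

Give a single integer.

Answer: 150

Derivation:
Frame 1: OPEN (9+0=9). Cumulative: 9
Frame 2: STRIKE. 10 + next two rolls (9+0) = 19. Cumulative: 28
Frame 3: OPEN (9+0=9). Cumulative: 37
Frame 4: SPARE (1+9=10). 10 + next roll (5) = 15. Cumulative: 52
Frame 5: OPEN (5+3=8). Cumulative: 60
Frame 6: SPARE (2+8=10). 10 + next roll (10) = 20. Cumulative: 80
Frame 7: STRIKE. 10 + next two rolls (8+2) = 20. Cumulative: 100
Frame 8: SPARE (8+2=10). 10 + next roll (10) = 20. Cumulative: 120
Frame 9: STRIKE. 10 + next two rolls (0+10) = 20. Cumulative: 140
Frame 10: SPARE. Sum of all frame-10 rolls (0+10+0) = 10. Cumulative: 150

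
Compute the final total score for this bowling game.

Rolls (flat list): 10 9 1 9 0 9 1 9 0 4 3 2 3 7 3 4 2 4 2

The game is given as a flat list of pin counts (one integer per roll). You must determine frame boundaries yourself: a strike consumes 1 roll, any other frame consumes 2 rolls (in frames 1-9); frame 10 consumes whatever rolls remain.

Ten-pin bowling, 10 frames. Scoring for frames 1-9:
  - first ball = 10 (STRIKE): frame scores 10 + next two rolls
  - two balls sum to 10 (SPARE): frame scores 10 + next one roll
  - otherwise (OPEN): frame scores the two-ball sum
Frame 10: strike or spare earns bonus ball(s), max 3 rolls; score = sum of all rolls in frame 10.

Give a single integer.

Frame 1: STRIKE. 10 + next two rolls (9+1) = 20. Cumulative: 20
Frame 2: SPARE (9+1=10). 10 + next roll (9) = 19. Cumulative: 39
Frame 3: OPEN (9+0=9). Cumulative: 48
Frame 4: SPARE (9+1=10). 10 + next roll (9) = 19. Cumulative: 67
Frame 5: OPEN (9+0=9). Cumulative: 76
Frame 6: OPEN (4+3=7). Cumulative: 83
Frame 7: OPEN (2+3=5). Cumulative: 88
Frame 8: SPARE (7+3=10). 10 + next roll (4) = 14. Cumulative: 102
Frame 9: OPEN (4+2=6). Cumulative: 108
Frame 10: OPEN. Sum of all frame-10 rolls (4+2) = 6. Cumulative: 114

Answer: 114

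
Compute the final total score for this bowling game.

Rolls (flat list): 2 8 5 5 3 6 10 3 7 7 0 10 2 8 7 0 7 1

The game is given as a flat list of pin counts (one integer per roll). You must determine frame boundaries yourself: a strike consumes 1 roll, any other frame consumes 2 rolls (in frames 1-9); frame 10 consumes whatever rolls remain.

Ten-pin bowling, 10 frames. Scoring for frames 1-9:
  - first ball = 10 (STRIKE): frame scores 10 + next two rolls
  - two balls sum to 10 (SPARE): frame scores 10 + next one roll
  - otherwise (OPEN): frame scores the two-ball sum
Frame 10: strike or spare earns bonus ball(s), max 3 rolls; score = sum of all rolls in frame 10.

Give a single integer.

Answer: 133

Derivation:
Frame 1: SPARE (2+8=10). 10 + next roll (5) = 15. Cumulative: 15
Frame 2: SPARE (5+5=10). 10 + next roll (3) = 13. Cumulative: 28
Frame 3: OPEN (3+6=9). Cumulative: 37
Frame 4: STRIKE. 10 + next two rolls (3+7) = 20. Cumulative: 57
Frame 5: SPARE (3+7=10). 10 + next roll (7) = 17. Cumulative: 74
Frame 6: OPEN (7+0=7). Cumulative: 81
Frame 7: STRIKE. 10 + next two rolls (2+8) = 20. Cumulative: 101
Frame 8: SPARE (2+8=10). 10 + next roll (7) = 17. Cumulative: 118
Frame 9: OPEN (7+0=7). Cumulative: 125
Frame 10: OPEN. Sum of all frame-10 rolls (7+1) = 8. Cumulative: 133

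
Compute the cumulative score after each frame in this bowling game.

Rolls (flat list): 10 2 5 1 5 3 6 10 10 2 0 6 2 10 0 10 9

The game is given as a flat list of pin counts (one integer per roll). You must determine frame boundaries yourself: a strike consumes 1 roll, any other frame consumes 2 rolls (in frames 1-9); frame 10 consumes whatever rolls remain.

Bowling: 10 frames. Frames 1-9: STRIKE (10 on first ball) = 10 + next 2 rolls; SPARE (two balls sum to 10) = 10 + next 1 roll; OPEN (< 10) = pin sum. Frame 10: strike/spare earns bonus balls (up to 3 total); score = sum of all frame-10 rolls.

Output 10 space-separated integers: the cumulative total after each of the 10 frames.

Frame 1: STRIKE. 10 + next two rolls (2+5) = 17. Cumulative: 17
Frame 2: OPEN (2+5=7). Cumulative: 24
Frame 3: OPEN (1+5=6). Cumulative: 30
Frame 4: OPEN (3+6=9). Cumulative: 39
Frame 5: STRIKE. 10 + next two rolls (10+2) = 22. Cumulative: 61
Frame 6: STRIKE. 10 + next two rolls (2+0) = 12. Cumulative: 73
Frame 7: OPEN (2+0=2). Cumulative: 75
Frame 8: OPEN (6+2=8). Cumulative: 83
Frame 9: STRIKE. 10 + next two rolls (0+10) = 20. Cumulative: 103
Frame 10: SPARE. Sum of all frame-10 rolls (0+10+9) = 19. Cumulative: 122

Answer: 17 24 30 39 61 73 75 83 103 122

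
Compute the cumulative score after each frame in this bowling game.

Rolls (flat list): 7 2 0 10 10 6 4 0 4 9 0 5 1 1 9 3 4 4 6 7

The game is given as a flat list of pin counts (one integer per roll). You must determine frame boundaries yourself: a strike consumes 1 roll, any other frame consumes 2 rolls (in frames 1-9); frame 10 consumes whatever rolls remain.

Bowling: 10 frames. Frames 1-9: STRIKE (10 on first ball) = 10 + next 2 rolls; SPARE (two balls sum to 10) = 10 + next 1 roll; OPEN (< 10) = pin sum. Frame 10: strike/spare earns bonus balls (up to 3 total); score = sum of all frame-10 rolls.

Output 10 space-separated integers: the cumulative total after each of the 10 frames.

Frame 1: OPEN (7+2=9). Cumulative: 9
Frame 2: SPARE (0+10=10). 10 + next roll (10) = 20. Cumulative: 29
Frame 3: STRIKE. 10 + next two rolls (6+4) = 20. Cumulative: 49
Frame 4: SPARE (6+4=10). 10 + next roll (0) = 10. Cumulative: 59
Frame 5: OPEN (0+4=4). Cumulative: 63
Frame 6: OPEN (9+0=9). Cumulative: 72
Frame 7: OPEN (5+1=6). Cumulative: 78
Frame 8: SPARE (1+9=10). 10 + next roll (3) = 13. Cumulative: 91
Frame 9: OPEN (3+4=7). Cumulative: 98
Frame 10: SPARE. Sum of all frame-10 rolls (4+6+7) = 17. Cumulative: 115

Answer: 9 29 49 59 63 72 78 91 98 115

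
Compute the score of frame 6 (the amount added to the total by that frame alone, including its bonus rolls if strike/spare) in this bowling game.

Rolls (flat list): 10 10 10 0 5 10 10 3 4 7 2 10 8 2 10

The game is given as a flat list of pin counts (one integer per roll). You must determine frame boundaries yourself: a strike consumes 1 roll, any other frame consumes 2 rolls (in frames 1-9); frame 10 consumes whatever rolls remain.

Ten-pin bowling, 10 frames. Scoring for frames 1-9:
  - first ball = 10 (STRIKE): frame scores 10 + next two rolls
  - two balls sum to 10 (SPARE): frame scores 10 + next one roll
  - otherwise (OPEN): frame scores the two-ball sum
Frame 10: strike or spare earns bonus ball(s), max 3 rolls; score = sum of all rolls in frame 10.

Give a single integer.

Answer: 17

Derivation:
Frame 1: STRIKE. 10 + next two rolls (10+10) = 30. Cumulative: 30
Frame 2: STRIKE. 10 + next two rolls (10+0) = 20. Cumulative: 50
Frame 3: STRIKE. 10 + next two rolls (0+5) = 15. Cumulative: 65
Frame 4: OPEN (0+5=5). Cumulative: 70
Frame 5: STRIKE. 10 + next two rolls (10+3) = 23. Cumulative: 93
Frame 6: STRIKE. 10 + next two rolls (3+4) = 17. Cumulative: 110
Frame 7: OPEN (3+4=7). Cumulative: 117
Frame 8: OPEN (7+2=9). Cumulative: 126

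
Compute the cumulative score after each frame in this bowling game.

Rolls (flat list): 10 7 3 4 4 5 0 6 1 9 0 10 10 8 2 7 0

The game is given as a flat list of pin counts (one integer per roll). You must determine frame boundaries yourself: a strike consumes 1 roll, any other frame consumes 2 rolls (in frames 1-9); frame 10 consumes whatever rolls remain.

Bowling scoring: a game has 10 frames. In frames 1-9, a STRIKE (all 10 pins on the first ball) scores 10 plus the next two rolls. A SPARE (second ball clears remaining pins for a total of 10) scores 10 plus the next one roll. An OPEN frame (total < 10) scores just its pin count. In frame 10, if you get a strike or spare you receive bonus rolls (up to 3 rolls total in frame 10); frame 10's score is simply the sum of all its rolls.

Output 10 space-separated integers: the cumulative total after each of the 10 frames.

Answer: 20 34 42 47 54 63 91 111 128 135

Derivation:
Frame 1: STRIKE. 10 + next two rolls (7+3) = 20. Cumulative: 20
Frame 2: SPARE (7+3=10). 10 + next roll (4) = 14. Cumulative: 34
Frame 3: OPEN (4+4=8). Cumulative: 42
Frame 4: OPEN (5+0=5). Cumulative: 47
Frame 5: OPEN (6+1=7). Cumulative: 54
Frame 6: OPEN (9+0=9). Cumulative: 63
Frame 7: STRIKE. 10 + next two rolls (10+8) = 28. Cumulative: 91
Frame 8: STRIKE. 10 + next two rolls (8+2) = 20. Cumulative: 111
Frame 9: SPARE (8+2=10). 10 + next roll (7) = 17. Cumulative: 128
Frame 10: OPEN. Sum of all frame-10 rolls (7+0) = 7. Cumulative: 135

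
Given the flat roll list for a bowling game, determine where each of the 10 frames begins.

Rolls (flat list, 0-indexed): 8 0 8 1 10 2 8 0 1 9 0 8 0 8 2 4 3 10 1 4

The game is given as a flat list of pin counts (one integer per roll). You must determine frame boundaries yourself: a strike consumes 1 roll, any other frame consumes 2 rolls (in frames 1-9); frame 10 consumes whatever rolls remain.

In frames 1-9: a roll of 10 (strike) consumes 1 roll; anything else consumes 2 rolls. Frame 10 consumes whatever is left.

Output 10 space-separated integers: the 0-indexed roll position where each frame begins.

Answer: 0 2 4 5 7 9 11 13 15 17

Derivation:
Frame 1 starts at roll index 0: rolls=8,0 (sum=8), consumes 2 rolls
Frame 2 starts at roll index 2: rolls=8,1 (sum=9), consumes 2 rolls
Frame 3 starts at roll index 4: roll=10 (strike), consumes 1 roll
Frame 4 starts at roll index 5: rolls=2,8 (sum=10), consumes 2 rolls
Frame 5 starts at roll index 7: rolls=0,1 (sum=1), consumes 2 rolls
Frame 6 starts at roll index 9: rolls=9,0 (sum=9), consumes 2 rolls
Frame 7 starts at roll index 11: rolls=8,0 (sum=8), consumes 2 rolls
Frame 8 starts at roll index 13: rolls=8,2 (sum=10), consumes 2 rolls
Frame 9 starts at roll index 15: rolls=4,3 (sum=7), consumes 2 rolls
Frame 10 starts at roll index 17: 3 remaining rolls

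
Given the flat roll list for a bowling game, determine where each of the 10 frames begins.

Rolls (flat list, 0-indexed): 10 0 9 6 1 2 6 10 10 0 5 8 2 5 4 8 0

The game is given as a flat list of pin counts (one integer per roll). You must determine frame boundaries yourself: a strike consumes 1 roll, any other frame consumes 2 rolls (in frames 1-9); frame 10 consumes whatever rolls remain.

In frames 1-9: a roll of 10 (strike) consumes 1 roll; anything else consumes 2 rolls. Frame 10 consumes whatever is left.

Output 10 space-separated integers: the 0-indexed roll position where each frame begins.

Answer: 0 1 3 5 7 8 9 11 13 15

Derivation:
Frame 1 starts at roll index 0: roll=10 (strike), consumes 1 roll
Frame 2 starts at roll index 1: rolls=0,9 (sum=9), consumes 2 rolls
Frame 3 starts at roll index 3: rolls=6,1 (sum=7), consumes 2 rolls
Frame 4 starts at roll index 5: rolls=2,6 (sum=8), consumes 2 rolls
Frame 5 starts at roll index 7: roll=10 (strike), consumes 1 roll
Frame 6 starts at roll index 8: roll=10 (strike), consumes 1 roll
Frame 7 starts at roll index 9: rolls=0,5 (sum=5), consumes 2 rolls
Frame 8 starts at roll index 11: rolls=8,2 (sum=10), consumes 2 rolls
Frame 9 starts at roll index 13: rolls=5,4 (sum=9), consumes 2 rolls
Frame 10 starts at roll index 15: 2 remaining rolls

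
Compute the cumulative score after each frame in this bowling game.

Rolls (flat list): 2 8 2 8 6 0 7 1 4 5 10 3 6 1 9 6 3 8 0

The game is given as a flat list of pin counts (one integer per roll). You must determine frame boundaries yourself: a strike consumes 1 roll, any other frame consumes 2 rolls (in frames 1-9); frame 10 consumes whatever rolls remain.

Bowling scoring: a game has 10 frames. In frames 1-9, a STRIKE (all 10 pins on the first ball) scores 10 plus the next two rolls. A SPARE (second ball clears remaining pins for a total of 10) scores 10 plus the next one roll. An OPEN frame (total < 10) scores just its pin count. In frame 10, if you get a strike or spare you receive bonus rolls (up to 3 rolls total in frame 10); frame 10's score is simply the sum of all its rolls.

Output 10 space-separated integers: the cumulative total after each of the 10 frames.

Frame 1: SPARE (2+8=10). 10 + next roll (2) = 12. Cumulative: 12
Frame 2: SPARE (2+8=10). 10 + next roll (6) = 16. Cumulative: 28
Frame 3: OPEN (6+0=6). Cumulative: 34
Frame 4: OPEN (7+1=8). Cumulative: 42
Frame 5: OPEN (4+5=9). Cumulative: 51
Frame 6: STRIKE. 10 + next two rolls (3+6) = 19. Cumulative: 70
Frame 7: OPEN (3+6=9). Cumulative: 79
Frame 8: SPARE (1+9=10). 10 + next roll (6) = 16. Cumulative: 95
Frame 9: OPEN (6+3=9). Cumulative: 104
Frame 10: OPEN. Sum of all frame-10 rolls (8+0) = 8. Cumulative: 112

Answer: 12 28 34 42 51 70 79 95 104 112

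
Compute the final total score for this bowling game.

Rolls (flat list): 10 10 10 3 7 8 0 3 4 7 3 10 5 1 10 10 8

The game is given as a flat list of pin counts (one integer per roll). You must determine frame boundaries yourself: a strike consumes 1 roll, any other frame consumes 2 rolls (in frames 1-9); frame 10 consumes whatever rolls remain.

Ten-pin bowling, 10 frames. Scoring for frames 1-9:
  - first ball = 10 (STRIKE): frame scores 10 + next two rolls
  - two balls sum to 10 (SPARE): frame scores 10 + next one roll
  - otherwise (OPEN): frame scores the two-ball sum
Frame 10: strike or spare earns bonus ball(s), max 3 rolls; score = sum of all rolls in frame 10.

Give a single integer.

Frame 1: STRIKE. 10 + next two rolls (10+10) = 30. Cumulative: 30
Frame 2: STRIKE. 10 + next two rolls (10+3) = 23. Cumulative: 53
Frame 3: STRIKE. 10 + next two rolls (3+7) = 20. Cumulative: 73
Frame 4: SPARE (3+7=10). 10 + next roll (8) = 18. Cumulative: 91
Frame 5: OPEN (8+0=8). Cumulative: 99
Frame 6: OPEN (3+4=7). Cumulative: 106
Frame 7: SPARE (7+3=10). 10 + next roll (10) = 20. Cumulative: 126
Frame 8: STRIKE. 10 + next two rolls (5+1) = 16. Cumulative: 142
Frame 9: OPEN (5+1=6). Cumulative: 148
Frame 10: STRIKE. Sum of all frame-10 rolls (10+10+8) = 28. Cumulative: 176

Answer: 176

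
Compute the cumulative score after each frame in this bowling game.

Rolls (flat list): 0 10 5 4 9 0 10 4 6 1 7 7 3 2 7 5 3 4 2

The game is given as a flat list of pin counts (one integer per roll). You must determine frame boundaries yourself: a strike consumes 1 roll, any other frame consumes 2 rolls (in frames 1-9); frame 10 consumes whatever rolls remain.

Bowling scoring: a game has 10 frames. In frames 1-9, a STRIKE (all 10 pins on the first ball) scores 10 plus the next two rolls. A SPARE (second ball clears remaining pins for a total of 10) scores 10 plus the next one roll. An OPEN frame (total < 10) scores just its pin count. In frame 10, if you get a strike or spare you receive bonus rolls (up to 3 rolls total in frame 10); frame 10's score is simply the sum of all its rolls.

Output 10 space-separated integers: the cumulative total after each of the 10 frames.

Frame 1: SPARE (0+10=10). 10 + next roll (5) = 15. Cumulative: 15
Frame 2: OPEN (5+4=9). Cumulative: 24
Frame 3: OPEN (9+0=9). Cumulative: 33
Frame 4: STRIKE. 10 + next two rolls (4+6) = 20. Cumulative: 53
Frame 5: SPARE (4+6=10). 10 + next roll (1) = 11. Cumulative: 64
Frame 6: OPEN (1+7=8). Cumulative: 72
Frame 7: SPARE (7+3=10). 10 + next roll (2) = 12. Cumulative: 84
Frame 8: OPEN (2+7=9). Cumulative: 93
Frame 9: OPEN (5+3=8). Cumulative: 101
Frame 10: OPEN. Sum of all frame-10 rolls (4+2) = 6. Cumulative: 107

Answer: 15 24 33 53 64 72 84 93 101 107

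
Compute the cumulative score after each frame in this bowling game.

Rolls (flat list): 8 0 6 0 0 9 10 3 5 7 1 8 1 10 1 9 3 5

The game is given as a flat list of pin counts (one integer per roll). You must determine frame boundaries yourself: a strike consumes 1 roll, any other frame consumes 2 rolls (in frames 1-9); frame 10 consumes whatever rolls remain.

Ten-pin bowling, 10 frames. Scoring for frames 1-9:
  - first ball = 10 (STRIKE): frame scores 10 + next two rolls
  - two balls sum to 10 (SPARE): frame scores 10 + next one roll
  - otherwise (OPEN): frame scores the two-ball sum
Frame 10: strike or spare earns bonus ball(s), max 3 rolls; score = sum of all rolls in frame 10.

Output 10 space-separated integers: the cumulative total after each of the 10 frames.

Frame 1: OPEN (8+0=8). Cumulative: 8
Frame 2: OPEN (6+0=6). Cumulative: 14
Frame 3: OPEN (0+9=9). Cumulative: 23
Frame 4: STRIKE. 10 + next two rolls (3+5) = 18. Cumulative: 41
Frame 5: OPEN (3+5=8). Cumulative: 49
Frame 6: OPEN (7+1=8). Cumulative: 57
Frame 7: OPEN (8+1=9). Cumulative: 66
Frame 8: STRIKE. 10 + next two rolls (1+9) = 20. Cumulative: 86
Frame 9: SPARE (1+9=10). 10 + next roll (3) = 13. Cumulative: 99
Frame 10: OPEN. Sum of all frame-10 rolls (3+5) = 8. Cumulative: 107

Answer: 8 14 23 41 49 57 66 86 99 107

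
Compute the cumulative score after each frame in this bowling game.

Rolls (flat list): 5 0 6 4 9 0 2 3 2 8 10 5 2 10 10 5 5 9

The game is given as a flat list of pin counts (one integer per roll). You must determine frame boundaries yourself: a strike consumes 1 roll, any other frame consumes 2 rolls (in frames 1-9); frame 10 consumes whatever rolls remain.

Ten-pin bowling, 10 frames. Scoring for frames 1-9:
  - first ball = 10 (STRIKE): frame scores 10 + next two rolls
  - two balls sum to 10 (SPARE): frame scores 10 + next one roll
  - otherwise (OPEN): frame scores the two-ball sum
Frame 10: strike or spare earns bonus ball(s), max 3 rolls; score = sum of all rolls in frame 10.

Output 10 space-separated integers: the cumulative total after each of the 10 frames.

Answer: 5 24 33 38 58 75 82 107 127 146

Derivation:
Frame 1: OPEN (5+0=5). Cumulative: 5
Frame 2: SPARE (6+4=10). 10 + next roll (9) = 19. Cumulative: 24
Frame 3: OPEN (9+0=9). Cumulative: 33
Frame 4: OPEN (2+3=5). Cumulative: 38
Frame 5: SPARE (2+8=10). 10 + next roll (10) = 20. Cumulative: 58
Frame 6: STRIKE. 10 + next two rolls (5+2) = 17. Cumulative: 75
Frame 7: OPEN (5+2=7). Cumulative: 82
Frame 8: STRIKE. 10 + next two rolls (10+5) = 25. Cumulative: 107
Frame 9: STRIKE. 10 + next two rolls (5+5) = 20. Cumulative: 127
Frame 10: SPARE. Sum of all frame-10 rolls (5+5+9) = 19. Cumulative: 146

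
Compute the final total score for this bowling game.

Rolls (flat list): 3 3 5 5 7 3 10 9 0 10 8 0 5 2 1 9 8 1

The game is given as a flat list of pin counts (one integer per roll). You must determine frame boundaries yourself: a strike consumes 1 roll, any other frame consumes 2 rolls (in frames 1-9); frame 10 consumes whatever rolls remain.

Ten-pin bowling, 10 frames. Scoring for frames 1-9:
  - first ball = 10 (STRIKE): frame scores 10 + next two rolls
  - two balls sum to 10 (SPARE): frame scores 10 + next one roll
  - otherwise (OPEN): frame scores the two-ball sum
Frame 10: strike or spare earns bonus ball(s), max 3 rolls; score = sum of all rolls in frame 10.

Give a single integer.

Answer: 131

Derivation:
Frame 1: OPEN (3+3=6). Cumulative: 6
Frame 2: SPARE (5+5=10). 10 + next roll (7) = 17. Cumulative: 23
Frame 3: SPARE (7+3=10). 10 + next roll (10) = 20. Cumulative: 43
Frame 4: STRIKE. 10 + next two rolls (9+0) = 19. Cumulative: 62
Frame 5: OPEN (9+0=9). Cumulative: 71
Frame 6: STRIKE. 10 + next two rolls (8+0) = 18. Cumulative: 89
Frame 7: OPEN (8+0=8). Cumulative: 97
Frame 8: OPEN (5+2=7). Cumulative: 104
Frame 9: SPARE (1+9=10). 10 + next roll (8) = 18. Cumulative: 122
Frame 10: OPEN. Sum of all frame-10 rolls (8+1) = 9. Cumulative: 131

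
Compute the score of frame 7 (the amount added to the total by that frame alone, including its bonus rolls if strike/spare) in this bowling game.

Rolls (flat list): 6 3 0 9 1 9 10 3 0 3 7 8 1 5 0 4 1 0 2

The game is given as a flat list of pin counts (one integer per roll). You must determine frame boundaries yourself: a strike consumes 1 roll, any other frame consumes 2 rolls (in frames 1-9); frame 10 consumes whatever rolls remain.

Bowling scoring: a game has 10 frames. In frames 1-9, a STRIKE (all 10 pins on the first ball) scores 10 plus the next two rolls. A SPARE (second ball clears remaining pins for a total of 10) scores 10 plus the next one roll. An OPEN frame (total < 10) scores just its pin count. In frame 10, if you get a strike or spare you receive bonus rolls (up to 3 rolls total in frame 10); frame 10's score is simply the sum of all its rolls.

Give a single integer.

Answer: 9

Derivation:
Frame 1: OPEN (6+3=9). Cumulative: 9
Frame 2: OPEN (0+9=9). Cumulative: 18
Frame 3: SPARE (1+9=10). 10 + next roll (10) = 20. Cumulative: 38
Frame 4: STRIKE. 10 + next two rolls (3+0) = 13. Cumulative: 51
Frame 5: OPEN (3+0=3). Cumulative: 54
Frame 6: SPARE (3+7=10). 10 + next roll (8) = 18. Cumulative: 72
Frame 7: OPEN (8+1=9). Cumulative: 81
Frame 8: OPEN (5+0=5). Cumulative: 86
Frame 9: OPEN (4+1=5). Cumulative: 91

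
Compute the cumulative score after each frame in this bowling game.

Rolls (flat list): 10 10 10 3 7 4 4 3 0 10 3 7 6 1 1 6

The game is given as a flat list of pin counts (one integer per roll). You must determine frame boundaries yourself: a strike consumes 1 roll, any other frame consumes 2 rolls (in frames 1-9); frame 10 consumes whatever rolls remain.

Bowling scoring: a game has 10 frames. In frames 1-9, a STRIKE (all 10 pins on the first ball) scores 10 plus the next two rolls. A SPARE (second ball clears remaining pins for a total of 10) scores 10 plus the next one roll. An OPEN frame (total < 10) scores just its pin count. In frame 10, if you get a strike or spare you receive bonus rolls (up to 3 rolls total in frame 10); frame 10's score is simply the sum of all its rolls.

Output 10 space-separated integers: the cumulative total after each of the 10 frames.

Answer: 30 53 73 87 95 98 118 134 141 148

Derivation:
Frame 1: STRIKE. 10 + next two rolls (10+10) = 30. Cumulative: 30
Frame 2: STRIKE. 10 + next two rolls (10+3) = 23. Cumulative: 53
Frame 3: STRIKE. 10 + next two rolls (3+7) = 20. Cumulative: 73
Frame 4: SPARE (3+7=10). 10 + next roll (4) = 14. Cumulative: 87
Frame 5: OPEN (4+4=8). Cumulative: 95
Frame 6: OPEN (3+0=3). Cumulative: 98
Frame 7: STRIKE. 10 + next two rolls (3+7) = 20. Cumulative: 118
Frame 8: SPARE (3+7=10). 10 + next roll (6) = 16. Cumulative: 134
Frame 9: OPEN (6+1=7). Cumulative: 141
Frame 10: OPEN. Sum of all frame-10 rolls (1+6) = 7. Cumulative: 148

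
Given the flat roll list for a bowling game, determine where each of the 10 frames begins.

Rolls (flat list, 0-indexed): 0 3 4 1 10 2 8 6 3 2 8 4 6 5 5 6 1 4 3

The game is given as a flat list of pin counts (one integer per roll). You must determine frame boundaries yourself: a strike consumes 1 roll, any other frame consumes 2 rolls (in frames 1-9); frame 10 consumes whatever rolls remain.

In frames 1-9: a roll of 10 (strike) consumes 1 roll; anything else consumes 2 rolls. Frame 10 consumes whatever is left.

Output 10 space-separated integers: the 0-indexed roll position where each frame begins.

Answer: 0 2 4 5 7 9 11 13 15 17

Derivation:
Frame 1 starts at roll index 0: rolls=0,3 (sum=3), consumes 2 rolls
Frame 2 starts at roll index 2: rolls=4,1 (sum=5), consumes 2 rolls
Frame 3 starts at roll index 4: roll=10 (strike), consumes 1 roll
Frame 4 starts at roll index 5: rolls=2,8 (sum=10), consumes 2 rolls
Frame 5 starts at roll index 7: rolls=6,3 (sum=9), consumes 2 rolls
Frame 6 starts at roll index 9: rolls=2,8 (sum=10), consumes 2 rolls
Frame 7 starts at roll index 11: rolls=4,6 (sum=10), consumes 2 rolls
Frame 8 starts at roll index 13: rolls=5,5 (sum=10), consumes 2 rolls
Frame 9 starts at roll index 15: rolls=6,1 (sum=7), consumes 2 rolls
Frame 10 starts at roll index 17: 2 remaining rolls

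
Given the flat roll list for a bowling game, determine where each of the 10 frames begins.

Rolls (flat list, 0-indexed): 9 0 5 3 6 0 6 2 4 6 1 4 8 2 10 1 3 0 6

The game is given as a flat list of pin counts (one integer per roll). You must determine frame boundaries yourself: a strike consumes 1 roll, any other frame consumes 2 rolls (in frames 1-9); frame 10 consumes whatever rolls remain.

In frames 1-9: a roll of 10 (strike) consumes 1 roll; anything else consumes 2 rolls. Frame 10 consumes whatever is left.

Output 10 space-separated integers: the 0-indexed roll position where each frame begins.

Frame 1 starts at roll index 0: rolls=9,0 (sum=9), consumes 2 rolls
Frame 2 starts at roll index 2: rolls=5,3 (sum=8), consumes 2 rolls
Frame 3 starts at roll index 4: rolls=6,0 (sum=6), consumes 2 rolls
Frame 4 starts at roll index 6: rolls=6,2 (sum=8), consumes 2 rolls
Frame 5 starts at roll index 8: rolls=4,6 (sum=10), consumes 2 rolls
Frame 6 starts at roll index 10: rolls=1,4 (sum=5), consumes 2 rolls
Frame 7 starts at roll index 12: rolls=8,2 (sum=10), consumes 2 rolls
Frame 8 starts at roll index 14: roll=10 (strike), consumes 1 roll
Frame 9 starts at roll index 15: rolls=1,3 (sum=4), consumes 2 rolls
Frame 10 starts at roll index 17: 2 remaining rolls

Answer: 0 2 4 6 8 10 12 14 15 17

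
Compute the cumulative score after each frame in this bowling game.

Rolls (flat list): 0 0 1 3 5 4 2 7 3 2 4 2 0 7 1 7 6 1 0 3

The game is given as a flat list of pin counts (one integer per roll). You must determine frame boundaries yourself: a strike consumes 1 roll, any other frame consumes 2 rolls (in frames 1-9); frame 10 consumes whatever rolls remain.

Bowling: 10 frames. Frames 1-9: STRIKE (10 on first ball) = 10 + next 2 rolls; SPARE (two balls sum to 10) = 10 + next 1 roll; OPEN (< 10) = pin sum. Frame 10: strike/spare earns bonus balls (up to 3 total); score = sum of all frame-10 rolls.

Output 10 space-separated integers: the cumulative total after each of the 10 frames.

Frame 1: OPEN (0+0=0). Cumulative: 0
Frame 2: OPEN (1+3=4). Cumulative: 4
Frame 3: OPEN (5+4=9). Cumulative: 13
Frame 4: OPEN (2+7=9). Cumulative: 22
Frame 5: OPEN (3+2=5). Cumulative: 27
Frame 6: OPEN (4+2=6). Cumulative: 33
Frame 7: OPEN (0+7=7). Cumulative: 40
Frame 8: OPEN (1+7=8). Cumulative: 48
Frame 9: OPEN (6+1=7). Cumulative: 55
Frame 10: OPEN. Sum of all frame-10 rolls (0+3) = 3. Cumulative: 58

Answer: 0 4 13 22 27 33 40 48 55 58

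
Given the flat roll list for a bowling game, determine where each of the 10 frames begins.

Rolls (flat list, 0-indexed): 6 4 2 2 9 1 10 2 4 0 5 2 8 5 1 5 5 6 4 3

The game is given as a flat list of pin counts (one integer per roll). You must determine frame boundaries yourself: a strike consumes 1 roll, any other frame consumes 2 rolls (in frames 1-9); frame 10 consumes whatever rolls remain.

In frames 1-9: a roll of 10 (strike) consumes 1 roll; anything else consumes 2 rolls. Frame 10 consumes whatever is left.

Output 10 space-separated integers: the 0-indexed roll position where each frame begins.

Answer: 0 2 4 6 7 9 11 13 15 17

Derivation:
Frame 1 starts at roll index 0: rolls=6,4 (sum=10), consumes 2 rolls
Frame 2 starts at roll index 2: rolls=2,2 (sum=4), consumes 2 rolls
Frame 3 starts at roll index 4: rolls=9,1 (sum=10), consumes 2 rolls
Frame 4 starts at roll index 6: roll=10 (strike), consumes 1 roll
Frame 5 starts at roll index 7: rolls=2,4 (sum=6), consumes 2 rolls
Frame 6 starts at roll index 9: rolls=0,5 (sum=5), consumes 2 rolls
Frame 7 starts at roll index 11: rolls=2,8 (sum=10), consumes 2 rolls
Frame 8 starts at roll index 13: rolls=5,1 (sum=6), consumes 2 rolls
Frame 9 starts at roll index 15: rolls=5,5 (sum=10), consumes 2 rolls
Frame 10 starts at roll index 17: 3 remaining rolls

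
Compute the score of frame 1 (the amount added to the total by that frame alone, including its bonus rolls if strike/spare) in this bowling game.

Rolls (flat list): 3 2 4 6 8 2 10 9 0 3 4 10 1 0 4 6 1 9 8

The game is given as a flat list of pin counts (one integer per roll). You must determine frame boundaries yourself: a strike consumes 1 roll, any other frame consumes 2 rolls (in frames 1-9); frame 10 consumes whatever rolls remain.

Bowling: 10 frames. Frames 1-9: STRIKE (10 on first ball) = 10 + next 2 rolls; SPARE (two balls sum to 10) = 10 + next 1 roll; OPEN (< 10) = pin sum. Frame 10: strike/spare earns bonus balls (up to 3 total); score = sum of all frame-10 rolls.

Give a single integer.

Answer: 5

Derivation:
Frame 1: OPEN (3+2=5). Cumulative: 5
Frame 2: SPARE (4+6=10). 10 + next roll (8) = 18. Cumulative: 23
Frame 3: SPARE (8+2=10). 10 + next roll (10) = 20. Cumulative: 43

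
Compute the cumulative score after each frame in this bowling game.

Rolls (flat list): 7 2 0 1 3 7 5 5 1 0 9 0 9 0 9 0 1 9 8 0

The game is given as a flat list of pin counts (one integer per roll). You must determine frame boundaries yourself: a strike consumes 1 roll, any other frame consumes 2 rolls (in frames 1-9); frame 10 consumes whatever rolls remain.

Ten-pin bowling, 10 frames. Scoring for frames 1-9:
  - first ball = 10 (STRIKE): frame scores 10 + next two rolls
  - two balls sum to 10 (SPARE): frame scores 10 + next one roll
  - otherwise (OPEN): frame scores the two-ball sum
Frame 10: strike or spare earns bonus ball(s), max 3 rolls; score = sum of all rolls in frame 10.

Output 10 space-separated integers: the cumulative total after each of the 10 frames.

Answer: 9 10 25 36 37 46 55 64 82 90

Derivation:
Frame 1: OPEN (7+2=9). Cumulative: 9
Frame 2: OPEN (0+1=1). Cumulative: 10
Frame 3: SPARE (3+7=10). 10 + next roll (5) = 15. Cumulative: 25
Frame 4: SPARE (5+5=10). 10 + next roll (1) = 11. Cumulative: 36
Frame 5: OPEN (1+0=1). Cumulative: 37
Frame 6: OPEN (9+0=9). Cumulative: 46
Frame 7: OPEN (9+0=9). Cumulative: 55
Frame 8: OPEN (9+0=9). Cumulative: 64
Frame 9: SPARE (1+9=10). 10 + next roll (8) = 18. Cumulative: 82
Frame 10: OPEN. Sum of all frame-10 rolls (8+0) = 8. Cumulative: 90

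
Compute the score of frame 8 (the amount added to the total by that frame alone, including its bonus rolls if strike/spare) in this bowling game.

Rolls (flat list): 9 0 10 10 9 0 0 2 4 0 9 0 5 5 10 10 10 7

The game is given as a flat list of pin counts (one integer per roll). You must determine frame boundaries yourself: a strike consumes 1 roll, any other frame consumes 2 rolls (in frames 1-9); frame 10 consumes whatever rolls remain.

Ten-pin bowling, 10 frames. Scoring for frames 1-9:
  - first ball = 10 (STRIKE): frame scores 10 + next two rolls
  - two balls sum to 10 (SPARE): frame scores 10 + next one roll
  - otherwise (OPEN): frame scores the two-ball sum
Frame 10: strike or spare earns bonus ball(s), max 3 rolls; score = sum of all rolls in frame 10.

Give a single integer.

Frame 1: OPEN (9+0=9). Cumulative: 9
Frame 2: STRIKE. 10 + next two rolls (10+9) = 29. Cumulative: 38
Frame 3: STRIKE. 10 + next two rolls (9+0) = 19. Cumulative: 57
Frame 4: OPEN (9+0=9). Cumulative: 66
Frame 5: OPEN (0+2=2). Cumulative: 68
Frame 6: OPEN (4+0=4). Cumulative: 72
Frame 7: OPEN (9+0=9). Cumulative: 81
Frame 8: SPARE (5+5=10). 10 + next roll (10) = 20. Cumulative: 101
Frame 9: STRIKE. 10 + next two rolls (10+10) = 30. Cumulative: 131
Frame 10: STRIKE. Sum of all frame-10 rolls (10+10+7) = 27. Cumulative: 158

Answer: 20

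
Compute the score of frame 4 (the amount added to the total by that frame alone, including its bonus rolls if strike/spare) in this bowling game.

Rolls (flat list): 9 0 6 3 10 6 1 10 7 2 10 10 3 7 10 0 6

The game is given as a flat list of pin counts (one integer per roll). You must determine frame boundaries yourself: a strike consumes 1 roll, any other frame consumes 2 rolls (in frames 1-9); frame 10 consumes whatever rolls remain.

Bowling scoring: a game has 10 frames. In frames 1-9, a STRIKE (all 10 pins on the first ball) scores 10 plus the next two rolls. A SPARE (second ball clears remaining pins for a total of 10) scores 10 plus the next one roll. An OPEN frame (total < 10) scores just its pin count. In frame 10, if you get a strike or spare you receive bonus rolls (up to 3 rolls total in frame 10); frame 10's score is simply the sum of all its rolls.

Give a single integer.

Frame 1: OPEN (9+0=9). Cumulative: 9
Frame 2: OPEN (6+3=9). Cumulative: 18
Frame 3: STRIKE. 10 + next two rolls (6+1) = 17. Cumulative: 35
Frame 4: OPEN (6+1=7). Cumulative: 42
Frame 5: STRIKE. 10 + next two rolls (7+2) = 19. Cumulative: 61
Frame 6: OPEN (7+2=9). Cumulative: 70

Answer: 7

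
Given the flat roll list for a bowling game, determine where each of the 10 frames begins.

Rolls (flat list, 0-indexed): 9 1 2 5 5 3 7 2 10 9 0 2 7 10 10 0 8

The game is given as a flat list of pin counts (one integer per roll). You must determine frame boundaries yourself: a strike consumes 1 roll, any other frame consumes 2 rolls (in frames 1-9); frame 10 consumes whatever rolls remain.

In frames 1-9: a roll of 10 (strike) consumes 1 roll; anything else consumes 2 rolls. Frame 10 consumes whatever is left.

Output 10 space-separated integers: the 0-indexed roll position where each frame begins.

Frame 1 starts at roll index 0: rolls=9,1 (sum=10), consumes 2 rolls
Frame 2 starts at roll index 2: rolls=2,5 (sum=7), consumes 2 rolls
Frame 3 starts at roll index 4: rolls=5,3 (sum=8), consumes 2 rolls
Frame 4 starts at roll index 6: rolls=7,2 (sum=9), consumes 2 rolls
Frame 5 starts at roll index 8: roll=10 (strike), consumes 1 roll
Frame 6 starts at roll index 9: rolls=9,0 (sum=9), consumes 2 rolls
Frame 7 starts at roll index 11: rolls=2,7 (sum=9), consumes 2 rolls
Frame 8 starts at roll index 13: roll=10 (strike), consumes 1 roll
Frame 9 starts at roll index 14: roll=10 (strike), consumes 1 roll
Frame 10 starts at roll index 15: 2 remaining rolls

Answer: 0 2 4 6 8 9 11 13 14 15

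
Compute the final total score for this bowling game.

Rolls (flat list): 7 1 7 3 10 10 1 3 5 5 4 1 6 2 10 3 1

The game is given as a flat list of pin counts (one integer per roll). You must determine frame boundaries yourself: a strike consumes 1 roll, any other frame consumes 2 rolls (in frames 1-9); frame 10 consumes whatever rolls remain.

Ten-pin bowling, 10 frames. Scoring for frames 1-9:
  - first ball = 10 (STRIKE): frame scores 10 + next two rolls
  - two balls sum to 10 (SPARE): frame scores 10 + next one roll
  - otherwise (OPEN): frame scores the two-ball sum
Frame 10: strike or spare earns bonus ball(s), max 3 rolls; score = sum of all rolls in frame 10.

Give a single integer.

Frame 1: OPEN (7+1=8). Cumulative: 8
Frame 2: SPARE (7+3=10). 10 + next roll (10) = 20. Cumulative: 28
Frame 3: STRIKE. 10 + next two rolls (10+1) = 21. Cumulative: 49
Frame 4: STRIKE. 10 + next two rolls (1+3) = 14. Cumulative: 63
Frame 5: OPEN (1+3=4). Cumulative: 67
Frame 6: SPARE (5+5=10). 10 + next roll (4) = 14. Cumulative: 81
Frame 7: OPEN (4+1=5). Cumulative: 86
Frame 8: OPEN (6+2=8). Cumulative: 94
Frame 9: STRIKE. 10 + next two rolls (3+1) = 14. Cumulative: 108
Frame 10: OPEN. Sum of all frame-10 rolls (3+1) = 4. Cumulative: 112

Answer: 112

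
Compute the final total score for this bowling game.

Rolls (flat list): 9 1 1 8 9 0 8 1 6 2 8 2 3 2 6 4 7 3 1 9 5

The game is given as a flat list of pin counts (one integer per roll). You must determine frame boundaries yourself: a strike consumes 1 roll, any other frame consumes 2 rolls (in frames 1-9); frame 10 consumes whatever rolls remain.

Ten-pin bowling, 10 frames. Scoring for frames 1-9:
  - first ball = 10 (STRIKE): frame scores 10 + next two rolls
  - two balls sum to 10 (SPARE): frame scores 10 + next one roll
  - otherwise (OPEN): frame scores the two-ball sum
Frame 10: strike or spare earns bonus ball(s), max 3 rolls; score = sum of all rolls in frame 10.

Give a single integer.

Frame 1: SPARE (9+1=10). 10 + next roll (1) = 11. Cumulative: 11
Frame 2: OPEN (1+8=9). Cumulative: 20
Frame 3: OPEN (9+0=9). Cumulative: 29
Frame 4: OPEN (8+1=9). Cumulative: 38
Frame 5: OPEN (6+2=8). Cumulative: 46
Frame 6: SPARE (8+2=10). 10 + next roll (3) = 13. Cumulative: 59
Frame 7: OPEN (3+2=5). Cumulative: 64
Frame 8: SPARE (6+4=10). 10 + next roll (7) = 17. Cumulative: 81
Frame 9: SPARE (7+3=10). 10 + next roll (1) = 11. Cumulative: 92
Frame 10: SPARE. Sum of all frame-10 rolls (1+9+5) = 15. Cumulative: 107

Answer: 107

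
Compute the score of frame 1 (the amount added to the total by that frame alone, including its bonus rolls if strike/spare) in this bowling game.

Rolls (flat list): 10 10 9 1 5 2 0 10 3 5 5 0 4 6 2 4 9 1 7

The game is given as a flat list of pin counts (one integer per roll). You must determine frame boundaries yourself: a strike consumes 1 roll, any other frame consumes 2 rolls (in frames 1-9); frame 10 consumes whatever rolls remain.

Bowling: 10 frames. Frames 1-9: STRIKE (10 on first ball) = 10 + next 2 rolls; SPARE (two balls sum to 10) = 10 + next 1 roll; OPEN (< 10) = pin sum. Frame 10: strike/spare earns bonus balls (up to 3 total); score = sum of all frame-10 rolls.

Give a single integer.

Answer: 29

Derivation:
Frame 1: STRIKE. 10 + next two rolls (10+9) = 29. Cumulative: 29
Frame 2: STRIKE. 10 + next two rolls (9+1) = 20. Cumulative: 49
Frame 3: SPARE (9+1=10). 10 + next roll (5) = 15. Cumulative: 64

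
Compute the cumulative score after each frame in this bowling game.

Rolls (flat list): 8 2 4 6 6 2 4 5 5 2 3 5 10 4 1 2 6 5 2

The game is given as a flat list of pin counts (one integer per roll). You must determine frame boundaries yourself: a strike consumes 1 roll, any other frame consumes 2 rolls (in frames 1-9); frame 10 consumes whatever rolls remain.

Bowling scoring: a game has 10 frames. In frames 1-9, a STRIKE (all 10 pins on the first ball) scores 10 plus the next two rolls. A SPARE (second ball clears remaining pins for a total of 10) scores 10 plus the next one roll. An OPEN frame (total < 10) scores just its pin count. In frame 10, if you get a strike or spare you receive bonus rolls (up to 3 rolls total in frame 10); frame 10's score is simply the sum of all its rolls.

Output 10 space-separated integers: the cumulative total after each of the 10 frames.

Frame 1: SPARE (8+2=10). 10 + next roll (4) = 14. Cumulative: 14
Frame 2: SPARE (4+6=10). 10 + next roll (6) = 16. Cumulative: 30
Frame 3: OPEN (6+2=8). Cumulative: 38
Frame 4: OPEN (4+5=9). Cumulative: 47
Frame 5: OPEN (5+2=7). Cumulative: 54
Frame 6: OPEN (3+5=8). Cumulative: 62
Frame 7: STRIKE. 10 + next two rolls (4+1) = 15. Cumulative: 77
Frame 8: OPEN (4+1=5). Cumulative: 82
Frame 9: OPEN (2+6=8). Cumulative: 90
Frame 10: OPEN. Sum of all frame-10 rolls (5+2) = 7. Cumulative: 97

Answer: 14 30 38 47 54 62 77 82 90 97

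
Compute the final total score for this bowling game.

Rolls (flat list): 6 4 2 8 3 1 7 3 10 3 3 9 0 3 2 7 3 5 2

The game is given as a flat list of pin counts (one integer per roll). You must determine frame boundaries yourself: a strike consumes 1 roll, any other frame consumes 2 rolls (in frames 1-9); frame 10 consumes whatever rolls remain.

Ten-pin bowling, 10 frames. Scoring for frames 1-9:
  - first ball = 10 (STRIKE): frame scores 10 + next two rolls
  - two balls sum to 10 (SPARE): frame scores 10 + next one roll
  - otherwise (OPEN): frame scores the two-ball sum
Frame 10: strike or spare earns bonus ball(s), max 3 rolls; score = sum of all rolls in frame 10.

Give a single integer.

Answer: 107

Derivation:
Frame 1: SPARE (6+4=10). 10 + next roll (2) = 12. Cumulative: 12
Frame 2: SPARE (2+8=10). 10 + next roll (3) = 13. Cumulative: 25
Frame 3: OPEN (3+1=4). Cumulative: 29
Frame 4: SPARE (7+3=10). 10 + next roll (10) = 20. Cumulative: 49
Frame 5: STRIKE. 10 + next two rolls (3+3) = 16. Cumulative: 65
Frame 6: OPEN (3+3=6). Cumulative: 71
Frame 7: OPEN (9+0=9). Cumulative: 80
Frame 8: OPEN (3+2=5). Cumulative: 85
Frame 9: SPARE (7+3=10). 10 + next roll (5) = 15. Cumulative: 100
Frame 10: OPEN. Sum of all frame-10 rolls (5+2) = 7. Cumulative: 107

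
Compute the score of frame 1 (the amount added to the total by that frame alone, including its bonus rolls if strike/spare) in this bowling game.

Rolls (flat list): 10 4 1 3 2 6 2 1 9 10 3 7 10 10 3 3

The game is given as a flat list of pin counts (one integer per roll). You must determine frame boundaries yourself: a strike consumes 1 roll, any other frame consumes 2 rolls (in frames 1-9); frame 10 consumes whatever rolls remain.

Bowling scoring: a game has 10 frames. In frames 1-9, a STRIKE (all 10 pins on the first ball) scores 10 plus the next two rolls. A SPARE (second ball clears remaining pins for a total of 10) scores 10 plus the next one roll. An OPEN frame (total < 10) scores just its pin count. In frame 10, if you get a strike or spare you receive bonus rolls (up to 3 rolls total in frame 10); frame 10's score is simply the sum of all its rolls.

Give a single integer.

Answer: 15

Derivation:
Frame 1: STRIKE. 10 + next two rolls (4+1) = 15. Cumulative: 15
Frame 2: OPEN (4+1=5). Cumulative: 20
Frame 3: OPEN (3+2=5). Cumulative: 25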